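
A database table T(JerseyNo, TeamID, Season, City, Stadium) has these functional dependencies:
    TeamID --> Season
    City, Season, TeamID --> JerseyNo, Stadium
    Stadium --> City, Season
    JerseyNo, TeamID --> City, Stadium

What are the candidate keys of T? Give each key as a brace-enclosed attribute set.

{City, TeamID}, {JerseyNo, TeamID}, {Stadium, TeamID}

No FD produces {TeamID}, so it must be in every candidate key.
{City, TeamID} is a candidate key since {City, TeamID}⁺ = {City, JerseyNo, Season, Stadium, TeamID} covers every attribute.
{JerseyNo, TeamID} is a candidate key since {JerseyNo, TeamID}⁺ = {City, JerseyNo, Season, Stadium, TeamID} covers every attribute.
{Stadium, TeamID} is a candidate key since {Stadium, TeamID}⁺ = {City, JerseyNo, Season, Stadium, TeamID} covers every attribute.
No proper subset of any of these is a key, and no other minimal superkey exists.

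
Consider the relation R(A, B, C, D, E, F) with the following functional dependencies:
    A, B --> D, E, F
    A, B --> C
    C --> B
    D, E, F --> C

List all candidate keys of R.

No FD produces {A}, so it must be in every candidate key.
{A, B} is a candidate key since {A, B}⁺ = {A, B, C, D, E, F} covers every attribute.
{A, C} is a candidate key since {A, C}⁺ = {A, B, C, D, E, F} covers every attribute.
{A, D, E, F} is a candidate key since {A, D, E, F}⁺ = {A, B, C, D, E, F} covers every attribute.
No proper subset of any of these is a key, and no other minimal superkey exists.

{A, B}, {A, C}, {A, D, E, F}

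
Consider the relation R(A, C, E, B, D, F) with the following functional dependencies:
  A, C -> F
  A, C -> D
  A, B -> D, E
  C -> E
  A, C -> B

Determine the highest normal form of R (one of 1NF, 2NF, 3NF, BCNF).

1NF

Candidate key: {A, C}. Prime attributes: {A, C}.
A, B -> D, E breaks BCNF: {A, B}⁺ = {A, B, D, E}, so {A, B} is not a superkey.
Because {D, E} are non-prime and the left side of A, B -> D, E is not a superkey, the relation is not in 3NF.
Since {C} ⊂ {A, C} and {C}⁺ ⊇ {E} with {E} non-prime, there is a partial dependency; 2NF fails.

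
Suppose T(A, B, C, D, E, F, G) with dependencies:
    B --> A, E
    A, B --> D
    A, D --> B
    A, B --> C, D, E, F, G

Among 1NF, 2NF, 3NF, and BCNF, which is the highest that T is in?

Candidate keys: {A, D}, {B}. Prime attributes: {A, B, D}.
Every FD has a superkey on the left, so the relation is in BCNF.

BCNF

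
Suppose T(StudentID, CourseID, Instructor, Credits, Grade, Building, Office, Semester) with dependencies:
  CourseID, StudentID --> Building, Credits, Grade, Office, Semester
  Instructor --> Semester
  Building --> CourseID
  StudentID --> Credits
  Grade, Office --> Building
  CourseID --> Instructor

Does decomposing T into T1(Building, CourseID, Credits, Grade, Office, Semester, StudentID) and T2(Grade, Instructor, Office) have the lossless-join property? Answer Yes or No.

Yes

T1 ∩ T2 = {Grade, Office}; its closure under F is {Building, CourseID, Grade, Instructor, Office, Semester}.
Since T2 ⊆ {Building, CourseID, Grade, Instructor, Office, Semester}, the intersection is a superkey of T2; the decomposition is lossless.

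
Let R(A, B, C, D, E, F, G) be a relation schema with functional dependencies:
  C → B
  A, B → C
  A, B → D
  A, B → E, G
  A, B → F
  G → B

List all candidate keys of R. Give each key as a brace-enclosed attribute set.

{A, B}, {A, C}, {A, G}

No FD produces {A}, so it must be in every candidate key.
{A, B}⁺ = {A, B, C, D, E, F, G} — all of the relation — so {A, B} is a candidate key.
{A, C}⁺ = {A, B, C, D, E, F, G} — all of the relation — so {A, C} is a candidate key.
{A, G}⁺ = {A, B, C, D, E, F, G} — all of the relation — so {A, G} is a candidate key.
Any other superkey properly contains one of these, so there are no further candidate keys.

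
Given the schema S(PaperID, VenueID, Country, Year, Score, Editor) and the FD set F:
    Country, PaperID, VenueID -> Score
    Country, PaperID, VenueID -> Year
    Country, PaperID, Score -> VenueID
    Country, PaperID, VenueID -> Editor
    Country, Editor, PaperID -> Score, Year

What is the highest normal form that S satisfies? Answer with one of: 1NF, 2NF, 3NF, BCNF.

Candidate keys: {Country, Editor, PaperID}, {Country, PaperID, Score}, {Country, PaperID, VenueID}. Prime attributes: {Country, Editor, PaperID, Score, VenueID}.
The left-hand side of every FD is a superkey, so BCNF is satisfied.

BCNF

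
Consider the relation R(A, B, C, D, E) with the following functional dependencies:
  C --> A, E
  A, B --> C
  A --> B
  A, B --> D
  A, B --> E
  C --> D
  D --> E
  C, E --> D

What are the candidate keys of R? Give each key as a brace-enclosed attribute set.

Closure of {A} is {A, B, C, D, E}, the whole schema; {A} is a candidate key.
Closure of {C} is {A, B, C, D, E}, the whole schema; {C} is a candidate key.
These are minimal and exhaustive — every other superkey contains one of them.

{A}, {C}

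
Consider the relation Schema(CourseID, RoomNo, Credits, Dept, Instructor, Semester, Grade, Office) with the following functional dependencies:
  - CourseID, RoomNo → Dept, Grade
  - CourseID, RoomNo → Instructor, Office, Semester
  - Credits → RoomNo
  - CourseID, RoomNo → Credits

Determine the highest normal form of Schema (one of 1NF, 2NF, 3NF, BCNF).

Candidate keys: {CourseID, Credits}, {CourseID, RoomNo}. Prime attributes: {CourseID, Credits, RoomNo}.
Credits → RoomNo breaks BCNF: {Credits}⁺ = {Credits, RoomNo}, so {Credits} is not a superkey.
Since {RoomNo} ⊆ prime attributes and every other non-superkey FD also has a prime right side, the schema is in 3NF.

3NF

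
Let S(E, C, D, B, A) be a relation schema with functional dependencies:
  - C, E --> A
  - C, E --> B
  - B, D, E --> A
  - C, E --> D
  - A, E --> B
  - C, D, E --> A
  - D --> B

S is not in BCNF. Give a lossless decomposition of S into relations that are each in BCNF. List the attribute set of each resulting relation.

Candidate key of the original relation: {C, E}.
Within {A, B, C, D, E}: {B, D, E}⁺ ∩ {A, B, C, D, E} = {A, B, D, E}, not the whole set, so B, D, E --> A violates BCNF; decompose into {A, B, D, E} and {B, C, D, E}.
Within {A, B, D, E}: {A, E}⁺ ∩ {A, B, D, E} = {A, B, E}, not the whole set, so A, E --> B violates BCNF; decompose into {A, B, E} and {A, D, E}.
{A, B, E} has no BCNF violation.
{A, D, E} has no BCNF violation.
Within {B, C, D, E}: {D}⁺ ∩ {B, C, D, E} = {B, D}, not the whole set, so D --> B violates BCNF; decompose into {B, D} and {C, D, E}.
{B, D} has no BCNF violation.
{C, D, E} has no BCNF violation.

{A, B, E}; {A, D, E}; {B, D}; {C, D, E}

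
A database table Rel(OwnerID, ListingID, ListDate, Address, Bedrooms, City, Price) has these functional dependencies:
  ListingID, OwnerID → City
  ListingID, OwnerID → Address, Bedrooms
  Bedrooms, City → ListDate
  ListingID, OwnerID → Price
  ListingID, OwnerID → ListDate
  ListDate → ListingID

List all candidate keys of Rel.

{OwnerID} never appears on the right of any FD, so every key must include it.
{ListDate, OwnerID}⁺ = {Address, Bedrooms, City, ListDate, ListingID, OwnerID, Price} — all of the relation — so {ListDate, OwnerID} is a candidate key.
{ListingID, OwnerID}⁺ = {Address, Bedrooms, City, ListDate, ListingID, OwnerID, Price} — all of the relation — so {ListingID, OwnerID} is a candidate key.
{Bedrooms, City, OwnerID}⁺ = {Address, Bedrooms, City, ListDate, ListingID, OwnerID, Price} — all of the relation — so {Bedrooms, City, OwnerID} is a candidate key.
No proper subset of any of these is a key, and no other minimal superkey exists.

{Bedrooms, City, OwnerID}, {ListDate, OwnerID}, {ListingID, OwnerID}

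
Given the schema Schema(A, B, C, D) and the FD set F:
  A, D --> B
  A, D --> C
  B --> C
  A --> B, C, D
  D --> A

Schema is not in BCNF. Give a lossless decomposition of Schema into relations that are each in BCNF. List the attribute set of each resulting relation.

Candidate keys of the original relation: {A}, {D}.
Within {A, B, C, D}: {B}⁺ ∩ {A, B, C, D} = {B, C}, not the whole set, so B --> C violates BCNF; decompose into {B, C} and {A, B, D}.
{B, C} has no BCNF violation.
{A, B, D} has no BCNF violation.

{A, B, D}; {B, C}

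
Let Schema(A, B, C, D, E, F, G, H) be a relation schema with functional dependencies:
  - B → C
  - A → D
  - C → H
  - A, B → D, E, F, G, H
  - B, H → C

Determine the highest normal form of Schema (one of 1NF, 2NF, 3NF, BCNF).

1NF

Candidate key: {A, B}. Prime attributes: {A, B}.
B → C breaks BCNF: {B}⁺ = {B, C, H}, so {B} is not a superkey.
B → C determines the non-prime attribute {C} from a non-superkey — 3NF is violated.
Since {A} ⊂ {A, B} and {A}⁺ ⊇ {D} with {D} non-prime, there is a partial dependency; 2NF fails.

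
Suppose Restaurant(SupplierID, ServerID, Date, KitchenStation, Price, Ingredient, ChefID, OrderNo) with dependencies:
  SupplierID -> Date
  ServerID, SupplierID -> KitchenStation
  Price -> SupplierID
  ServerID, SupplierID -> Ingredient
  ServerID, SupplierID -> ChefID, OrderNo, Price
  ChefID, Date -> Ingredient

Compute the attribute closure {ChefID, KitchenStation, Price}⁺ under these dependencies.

Start with {ChefID, KitchenStation, Price}.
Price -> SupplierID applies; add {SupplierID} → now {ChefID, KitchenStation, Price, SupplierID}.
SupplierID -> Date applies; add {Date} → now {ChefID, Date, KitchenStation, Price, SupplierID}.
ChefID, Date -> Ingredient applies; add {Ingredient} → now {ChefID, Date, Ingredient, KitchenStation, Price, SupplierID}.
No further FD applies.

{ChefID, Date, Ingredient, KitchenStation, Price, SupplierID}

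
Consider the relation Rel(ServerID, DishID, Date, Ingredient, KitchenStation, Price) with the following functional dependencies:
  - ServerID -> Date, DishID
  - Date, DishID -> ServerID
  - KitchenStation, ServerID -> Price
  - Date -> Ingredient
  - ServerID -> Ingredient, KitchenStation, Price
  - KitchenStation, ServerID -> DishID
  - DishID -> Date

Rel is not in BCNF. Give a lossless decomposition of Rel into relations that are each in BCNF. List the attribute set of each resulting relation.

Candidate keys of the original relation: {DishID}, {ServerID}.
Within {Date, DishID, Ingredient, KitchenStation, Price, ServerID}: {Date}⁺ ∩ {Date, DishID, Ingredient, KitchenStation, Price, ServerID} = {Date, Ingredient}, not the whole set, so Date -> Ingredient violates BCNF; decompose into {Date, Ingredient} and {Date, DishID, KitchenStation, Price, ServerID}.
{Date, Ingredient} is in BCNF.
{Date, DishID, KitchenStation, Price, ServerID} is in BCNF.

{Date, DishID, KitchenStation, Price, ServerID}; {Date, Ingredient}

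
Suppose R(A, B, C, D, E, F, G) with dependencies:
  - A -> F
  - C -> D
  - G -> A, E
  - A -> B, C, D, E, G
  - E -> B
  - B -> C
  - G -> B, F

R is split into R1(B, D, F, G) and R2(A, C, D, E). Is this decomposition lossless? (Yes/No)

No

The shared attributes are {D} and {D}⁺ = {D}.
R1 ⊄ {D} and R2 ⊄ {D}, so the split is lossy.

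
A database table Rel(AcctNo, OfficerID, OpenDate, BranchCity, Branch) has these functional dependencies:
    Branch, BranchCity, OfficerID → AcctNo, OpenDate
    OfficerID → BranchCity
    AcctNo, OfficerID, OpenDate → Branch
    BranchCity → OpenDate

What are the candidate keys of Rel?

{AcctNo, OfficerID}, {Branch, OfficerID}

No FD produces {OfficerID}, so it must be in every candidate key.
{AcctNo, OfficerID} is a candidate key since {AcctNo, OfficerID}⁺ = {AcctNo, Branch, BranchCity, OfficerID, OpenDate} covers every attribute.
{Branch, OfficerID} is a candidate key since {Branch, OfficerID}⁺ = {AcctNo, Branch, BranchCity, OfficerID, OpenDate} covers every attribute.
No proper subset of any of these is a key, and no other minimal superkey exists.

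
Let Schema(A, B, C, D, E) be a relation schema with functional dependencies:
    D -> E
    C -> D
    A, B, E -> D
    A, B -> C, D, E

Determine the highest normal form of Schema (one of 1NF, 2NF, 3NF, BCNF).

Candidate key: {A, B}. Prime attributes: {A, B}.
D -> E: {D}⁺ = {D, E}, which is not all of the attributes, so the left side is not a superkey — BCNF is violated.
Because {E} is non-prime and the left side of D -> E is not a superkey, the relation is not in 3NF.
No proper subset of a key has a non-prime attribute in its closure, so there is no partial dependency; 2NF holds.

2NF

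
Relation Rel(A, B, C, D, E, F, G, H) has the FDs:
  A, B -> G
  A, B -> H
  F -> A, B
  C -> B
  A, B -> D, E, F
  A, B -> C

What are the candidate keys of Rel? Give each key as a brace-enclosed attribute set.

{A, B}, {A, C}, {F}

Closure of {F} is {A, B, C, D, E, F, G, H}, the whole schema; {F} is a candidate key.
Closure of {A, B} is {A, B, C, D, E, F, G, H}, the whole schema; {A, B} is a candidate key.
Closure of {A, C} is {A, B, C, D, E, F, G, H}, the whole schema; {A, C} is a candidate key.
These are minimal and exhaustive — every other superkey contains one of them.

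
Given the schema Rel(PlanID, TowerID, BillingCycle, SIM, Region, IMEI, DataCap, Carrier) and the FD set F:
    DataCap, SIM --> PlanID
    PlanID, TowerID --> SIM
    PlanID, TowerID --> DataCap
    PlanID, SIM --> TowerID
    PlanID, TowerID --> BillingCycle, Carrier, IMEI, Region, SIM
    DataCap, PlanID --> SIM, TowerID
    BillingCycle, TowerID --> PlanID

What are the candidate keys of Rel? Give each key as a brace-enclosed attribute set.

{BillingCycle, TowerID}, {DataCap, PlanID}, {DataCap, SIM}, {PlanID, SIM}, {PlanID, TowerID}

Closure of {BillingCycle, TowerID} is {BillingCycle, Carrier, DataCap, IMEI, PlanID, Region, SIM, TowerID}, the whole schema; {BillingCycle, TowerID} is a candidate key.
Closure of {DataCap, PlanID} is {BillingCycle, Carrier, DataCap, IMEI, PlanID, Region, SIM, TowerID}, the whole schema; {DataCap, PlanID} is a candidate key.
Closure of {DataCap, SIM} is {BillingCycle, Carrier, DataCap, IMEI, PlanID, Region, SIM, TowerID}, the whole schema; {DataCap, SIM} is a candidate key.
Closure of {PlanID, SIM} is {BillingCycle, Carrier, DataCap, IMEI, PlanID, Region, SIM, TowerID}, the whole schema; {PlanID, SIM} is a candidate key.
Closure of {PlanID, TowerID} is {BillingCycle, Carrier, DataCap, IMEI, PlanID, Region, SIM, TowerID}, the whole schema; {PlanID, TowerID} is a candidate key.
No proper subset of any of these is a key, and no other minimal superkey exists.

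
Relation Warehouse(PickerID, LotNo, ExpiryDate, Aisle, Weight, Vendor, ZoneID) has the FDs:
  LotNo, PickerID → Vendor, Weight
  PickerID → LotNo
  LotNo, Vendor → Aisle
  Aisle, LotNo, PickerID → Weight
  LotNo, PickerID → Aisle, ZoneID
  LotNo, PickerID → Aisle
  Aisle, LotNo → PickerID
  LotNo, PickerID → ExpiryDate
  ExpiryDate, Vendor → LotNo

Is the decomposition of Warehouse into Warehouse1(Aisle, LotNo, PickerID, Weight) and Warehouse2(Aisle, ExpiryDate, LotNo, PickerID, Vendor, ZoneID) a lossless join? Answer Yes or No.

Yes

The shared attributes are {Aisle, LotNo, PickerID} and {Aisle, LotNo, PickerID}⁺ = {Aisle, ExpiryDate, LotNo, PickerID, Vendor, Weight, ZoneID}.
Since Warehouse1 ⊆ {Aisle, ExpiryDate, LotNo, PickerID, Vendor, Weight, ZoneID}, the intersection is a superkey of Warehouse1; the decomposition is lossless.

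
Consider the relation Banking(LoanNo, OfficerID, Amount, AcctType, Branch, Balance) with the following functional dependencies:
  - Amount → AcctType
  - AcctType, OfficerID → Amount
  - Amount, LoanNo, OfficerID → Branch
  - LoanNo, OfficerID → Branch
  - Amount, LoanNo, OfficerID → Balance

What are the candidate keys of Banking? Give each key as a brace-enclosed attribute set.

No FD produces {LoanNo, OfficerID}, so they must be in every candidate key.
{AcctType, LoanNo, OfficerID} is a candidate key since {AcctType, LoanNo, OfficerID}⁺ = {AcctType, Amount, Balance, Branch, LoanNo, OfficerID} covers every attribute.
{Amount, LoanNo, OfficerID} is a candidate key since {Amount, LoanNo, OfficerID}⁺ = {AcctType, Amount, Balance, Branch, LoanNo, OfficerID} covers every attribute.
No proper subset of any of these is a key, and no other minimal superkey exists.

{AcctType, LoanNo, OfficerID}, {Amount, LoanNo, OfficerID}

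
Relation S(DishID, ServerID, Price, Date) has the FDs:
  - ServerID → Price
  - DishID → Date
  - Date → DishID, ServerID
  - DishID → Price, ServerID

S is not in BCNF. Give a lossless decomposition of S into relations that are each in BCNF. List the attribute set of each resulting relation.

Candidate keys of the original relation: {Date}, {DishID}.
Within {Date, DishID, Price, ServerID}: {ServerID}⁺ ∩ {Date, DishID, Price, ServerID} = {Price, ServerID}, not the whole set, so ServerID → Price violates BCNF; decompose into {Price, ServerID} and {Date, DishID, ServerID}.
{Price, ServerID}: every determinant is a superkey — BCNF.
{Date, DishID, ServerID}: every determinant is a superkey — BCNF.

{Date, DishID, ServerID}; {Price, ServerID}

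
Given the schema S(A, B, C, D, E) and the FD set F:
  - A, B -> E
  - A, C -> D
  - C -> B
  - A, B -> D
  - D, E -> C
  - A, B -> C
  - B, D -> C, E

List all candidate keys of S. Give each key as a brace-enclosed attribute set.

Attributes never on any right-hand side: {A} — every candidate key must contain it.
{A, B} is a candidate key since {A, B}⁺ = {A, B, C, D, E} covers every attribute.
{A, C} is a candidate key since {A, C}⁺ = {A, B, C, D, E} covers every attribute.
{A, D, E} is a candidate key since {A, D, E}⁺ = {A, B, C, D, E} covers every attribute.
Any other superkey properly contains one of these, so there are no further candidate keys.

{A, B}, {A, C}, {A, D, E}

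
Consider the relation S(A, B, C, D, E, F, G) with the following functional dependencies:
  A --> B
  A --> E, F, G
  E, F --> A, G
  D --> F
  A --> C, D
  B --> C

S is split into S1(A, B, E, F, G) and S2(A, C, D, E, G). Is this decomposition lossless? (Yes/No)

Yes

The shared attributes are {A, E, G} and {A, E, G}⁺ = {A, B, C, D, E, F, G}.
Since S1 ⊆ {A, B, C, D, E, F, G}, the intersection is a superkey of S1; the decomposition is lossless.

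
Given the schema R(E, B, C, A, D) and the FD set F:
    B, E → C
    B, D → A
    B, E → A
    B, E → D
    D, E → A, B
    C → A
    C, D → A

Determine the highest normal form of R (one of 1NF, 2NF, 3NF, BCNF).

2NF

Candidate keys: {B, E}, {D, E}. Prime attributes: {B, D, E}.
B, D → A: {B, D}⁺ = {A, B, D}, which is not all of the attributes, so the left side is not a superkey — BCNF is violated.
B, D → A determines the non-prime attribute {A} from a non-superkey — 3NF is violated.
Checking every proper subset of each key, none determines a non-prime attribute — 2NF is satisfied.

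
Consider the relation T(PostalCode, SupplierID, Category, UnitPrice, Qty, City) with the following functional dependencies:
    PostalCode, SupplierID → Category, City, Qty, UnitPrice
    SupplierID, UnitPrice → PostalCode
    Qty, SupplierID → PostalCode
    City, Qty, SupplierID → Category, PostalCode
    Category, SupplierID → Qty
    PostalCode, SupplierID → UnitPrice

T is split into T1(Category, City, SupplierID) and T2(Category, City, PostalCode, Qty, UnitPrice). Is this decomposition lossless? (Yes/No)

No

The shared attributes are {Category, City} and {Category, City}⁺ = {Category, City}.
Neither T1 nor T2 is contained in that closure, so the decomposition is lossy.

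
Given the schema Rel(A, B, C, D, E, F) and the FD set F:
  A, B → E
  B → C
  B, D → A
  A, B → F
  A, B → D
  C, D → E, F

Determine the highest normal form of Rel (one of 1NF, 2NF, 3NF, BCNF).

1NF

Candidate keys: {A, B}, {B, D}. Prime attributes: {A, B, D}.
B → C breaks BCNF: {B}⁺ = {B, C}, so {B} is not a superkey.
B → C has non-prime {C} on the right and a non-superkey on the left, so 3NF fails.
Since {B} ⊂ {A, B} and {B}⁺ ⊇ {C} with {C} non-prime, there is a partial dependency; 2NF fails.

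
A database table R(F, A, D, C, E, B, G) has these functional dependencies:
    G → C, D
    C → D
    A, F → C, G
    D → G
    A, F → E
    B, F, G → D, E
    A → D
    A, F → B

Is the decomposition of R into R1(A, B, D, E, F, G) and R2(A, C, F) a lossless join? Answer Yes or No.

Common attributes: {A, F}; their closure is {A, B, C, D, E, F, G}.
R1 is contained in that closure, so R1 ∩ R2 → R1 holds and the join is lossless.

Yes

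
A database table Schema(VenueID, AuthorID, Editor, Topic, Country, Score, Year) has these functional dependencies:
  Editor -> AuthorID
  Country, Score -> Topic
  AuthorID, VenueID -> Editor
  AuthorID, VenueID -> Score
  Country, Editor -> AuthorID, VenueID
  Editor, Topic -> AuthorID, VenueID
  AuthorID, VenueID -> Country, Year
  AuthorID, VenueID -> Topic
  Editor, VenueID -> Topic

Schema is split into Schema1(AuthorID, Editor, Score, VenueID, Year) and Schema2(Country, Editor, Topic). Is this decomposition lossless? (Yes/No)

Schema1 ∩ Schema2 = {Editor}; its closure under F is {AuthorID, Editor}.
Neither Schema1 nor Schema2 is contained in that closure, so the decomposition is lossy.

No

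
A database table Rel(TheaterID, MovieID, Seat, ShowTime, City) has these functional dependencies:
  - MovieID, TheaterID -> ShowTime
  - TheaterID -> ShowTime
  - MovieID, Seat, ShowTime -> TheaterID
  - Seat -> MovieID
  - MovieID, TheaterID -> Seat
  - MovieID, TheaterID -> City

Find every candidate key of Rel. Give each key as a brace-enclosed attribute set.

{MovieID, TheaterID}, {Seat, ShowTime}, {Seat, TheaterID}

Closure of {MovieID, TheaterID} is {City, MovieID, Seat, ShowTime, TheaterID}, the whole schema; {MovieID, TheaterID} is a candidate key.
Closure of {Seat, ShowTime} is {City, MovieID, Seat, ShowTime, TheaterID}, the whole schema; {Seat, ShowTime} is a candidate key.
Closure of {Seat, TheaterID} is {City, MovieID, Seat, ShowTime, TheaterID}, the whole schema; {Seat, TheaterID} is a candidate key.
No proper subset of any of these is a key, and no other minimal superkey exists.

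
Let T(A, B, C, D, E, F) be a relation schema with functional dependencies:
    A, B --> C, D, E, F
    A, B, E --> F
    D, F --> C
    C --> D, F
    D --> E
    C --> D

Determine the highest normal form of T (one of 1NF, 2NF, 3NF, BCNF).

2NF

Candidate key: {A, B}. Prime attributes: {A, B}.
For D, F --> C we have {D, F}⁺ = {C, D, E, F}; {D, F} is not a superkey, so BCNF fails.
D, F --> C determines the non-prime attribute {C} from a non-superkey — 3NF is violated.
No proper subset of a key has a non-prime attribute in its closure, so there is no partial dependency; 2NF holds.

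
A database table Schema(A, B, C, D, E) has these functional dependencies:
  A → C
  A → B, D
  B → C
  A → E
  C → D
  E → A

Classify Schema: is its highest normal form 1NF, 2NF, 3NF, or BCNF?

Candidate keys: {A}, {E}. Prime attributes: {A, E}.
B → C breaks BCNF: {B}⁺ = {B, C, D}, so {B} is not a superkey.
Because {C} is non-prime and the left side of B → C is not a superkey, the relation is not in 3NF.
All keys have size 1, which rules out partial dependencies — 2NF is satisfied.

2NF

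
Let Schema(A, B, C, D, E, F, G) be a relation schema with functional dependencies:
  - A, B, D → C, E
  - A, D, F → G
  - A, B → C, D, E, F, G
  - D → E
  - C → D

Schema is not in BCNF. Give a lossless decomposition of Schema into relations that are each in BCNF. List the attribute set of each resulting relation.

{A, B, C, F}; {A, D, F, G}; {C, D}; {D, E}

Candidate key of the original relation: {A, B}.
Within {A, B, C, D, E, F, G}: {A, D, F}⁺ ∩ {A, B, C, D, E, F, G} = {A, D, E, F, G}, not the whole set, so A, D, F → E, G violates BCNF; decompose into {A, D, E, F, G} and {A, B, C, D, F}.
Within {A, D, E, F, G}: {D}⁺ ∩ {A, D, E, F, G} = {D, E}, not the whole set, so D → E violates BCNF; decompose into {D, E} and {A, D, F, G}.
{D, E}: every determinant is a superkey — BCNF.
{A, D, F, G}: every determinant is a superkey — BCNF.
Within {A, B, C, D, F}: {C}⁺ ∩ {A, B, C, D, F} = {C, D}, not the whole set, so C → D violates BCNF; decompose into {C, D} and {A, B, C, F}.
{C, D}: every determinant is a superkey — BCNF.
{A, B, C, F}: every determinant is a superkey — BCNF.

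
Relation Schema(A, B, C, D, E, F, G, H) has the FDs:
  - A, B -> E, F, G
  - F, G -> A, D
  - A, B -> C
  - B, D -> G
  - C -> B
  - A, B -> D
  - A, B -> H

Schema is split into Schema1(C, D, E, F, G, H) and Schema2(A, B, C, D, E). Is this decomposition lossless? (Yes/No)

No

Common attributes: {C, D, E}; their closure is {B, C, D, E, G}.
The closure covers neither Schema1 nor Schema2 entirely; the join is not lossless.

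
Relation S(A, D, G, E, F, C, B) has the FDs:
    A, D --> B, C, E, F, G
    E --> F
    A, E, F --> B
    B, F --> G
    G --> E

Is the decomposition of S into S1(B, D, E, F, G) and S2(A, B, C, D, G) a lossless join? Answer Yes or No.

S1 ∩ S2 = {B, D, G}; its closure under F is {B, D, E, F, G}.
Since S1 ⊆ {B, D, E, F, G}, the intersection is a superkey of S1; the decomposition is lossless.

Yes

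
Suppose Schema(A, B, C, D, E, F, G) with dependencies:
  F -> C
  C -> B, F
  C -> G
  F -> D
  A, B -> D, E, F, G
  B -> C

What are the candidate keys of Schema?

Attributes never on any right-hand side: {A} — every candidate key must contain it.
{A, B}⁺ = {A, B, C, D, E, F, G}, which is every attribute, so {A, B} is a candidate key.
{A, C}⁺ = {A, B, C, D, E, F, G}, which is every attribute, so {A, C} is a candidate key.
{A, F}⁺ = {A, B, C, D, E, F, G}, which is every attribute, so {A, F} is a candidate key.
These are minimal and exhaustive — every other superkey contains one of them.

{A, B}, {A, C}, {A, F}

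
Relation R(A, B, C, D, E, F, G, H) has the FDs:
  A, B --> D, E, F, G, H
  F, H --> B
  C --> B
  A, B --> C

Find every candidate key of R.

{A, B}, {A, C}, {A, F, H}

No FD produces {A}, so it must be in every candidate key.
{A, B}⁺ = {A, B, C, D, E, F, G, H}, which is every attribute, so {A, B} is a candidate key.
{A, C}⁺ = {A, B, C, D, E, F, G, H}, which is every attribute, so {A, C} is a candidate key.
{A, F, H}⁺ = {A, B, C, D, E, F, G, H}, which is every attribute, so {A, F, H} is a candidate key.
No proper subset of any of these is a key, and no other minimal superkey exists.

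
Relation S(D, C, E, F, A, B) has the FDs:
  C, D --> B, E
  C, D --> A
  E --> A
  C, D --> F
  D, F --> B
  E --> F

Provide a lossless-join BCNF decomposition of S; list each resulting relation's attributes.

Candidate key of the original relation: {C, D}.
Within {A, B, C, D, E, F}: {E}⁺ ∩ {A, B, C, D, E, F} = {A, E, F}, not the whole set, so E --> A, F violates BCNF; decompose into {A, E, F} and {B, C, D, E}.
{A, E, F} is in BCNF.
Within {B, C, D, E}: {D, E}⁺ ∩ {B, C, D, E} = {B, D, E}, not the whole set, so D, E --> B violates BCNF; decompose into {B, D, E} and {C, D, E}.
{B, D, E} is in BCNF.
{C, D, E} is in BCNF.

{A, E, F}; {B, D, E}; {C, D, E}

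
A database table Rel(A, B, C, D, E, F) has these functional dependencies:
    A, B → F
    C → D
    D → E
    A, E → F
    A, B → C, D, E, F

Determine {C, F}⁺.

Start with {C, F}.
C → D applies; add {D} → now {C, D, F}.
D → E applies; add {E} → now {C, D, E, F}.
No further FD applies.

{C, D, E, F}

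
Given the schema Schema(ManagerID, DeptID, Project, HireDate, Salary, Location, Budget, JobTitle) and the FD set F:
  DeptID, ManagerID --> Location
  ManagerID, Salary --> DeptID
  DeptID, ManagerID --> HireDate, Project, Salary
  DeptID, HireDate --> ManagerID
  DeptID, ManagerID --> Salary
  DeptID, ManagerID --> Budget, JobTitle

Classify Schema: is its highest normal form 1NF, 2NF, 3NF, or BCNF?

BCNF

Candidate keys: {DeptID, HireDate}, {DeptID, ManagerID}, {ManagerID, Salary}. Prime attributes: {DeptID, HireDate, ManagerID, Salary}.
The left-hand side of every FD is a superkey, so BCNF is satisfied.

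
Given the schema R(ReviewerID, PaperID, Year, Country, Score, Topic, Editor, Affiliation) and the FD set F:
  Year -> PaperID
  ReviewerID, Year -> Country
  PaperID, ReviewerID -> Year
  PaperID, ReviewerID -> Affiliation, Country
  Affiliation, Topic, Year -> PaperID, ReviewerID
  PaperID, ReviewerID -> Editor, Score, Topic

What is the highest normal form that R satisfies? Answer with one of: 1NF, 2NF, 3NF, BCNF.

3NF

Candidate keys: {Affiliation, Topic, Year}, {PaperID, ReviewerID}, {ReviewerID, Year}. Prime attributes: {Affiliation, PaperID, ReviewerID, Topic, Year}.
For Year -> PaperID we have {Year}⁺ = {PaperID, Year}; {Year} is not a superkey, so BCNF fails.
But every attribute on its right side ({PaperID}) is prime, and the same holds for every other non-superkey FD, so 3NF still holds.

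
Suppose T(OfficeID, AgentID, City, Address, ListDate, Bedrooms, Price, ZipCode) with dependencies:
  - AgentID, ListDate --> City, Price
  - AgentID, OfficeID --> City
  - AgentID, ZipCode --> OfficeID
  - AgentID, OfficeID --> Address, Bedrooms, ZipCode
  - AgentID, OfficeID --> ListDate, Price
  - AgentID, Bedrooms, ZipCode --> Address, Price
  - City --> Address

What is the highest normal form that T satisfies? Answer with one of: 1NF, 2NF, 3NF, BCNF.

Candidate keys: {AgentID, OfficeID}, {AgentID, ZipCode}. Prime attributes: {AgentID, OfficeID, ZipCode}.
For AgentID, ListDate --> City, Price we have {AgentID, ListDate}⁺ = {Address, AgentID, City, ListDate, Price}; {AgentID, ListDate} is not a superkey, so BCNF fails.
AgentID, ListDate --> City, Price has non-prime {City, Price} on the right and a non-superkey on the left, so 3NF fails.
Checking every proper subset of each key, none determines a non-prime attribute — 2NF is satisfied.

2NF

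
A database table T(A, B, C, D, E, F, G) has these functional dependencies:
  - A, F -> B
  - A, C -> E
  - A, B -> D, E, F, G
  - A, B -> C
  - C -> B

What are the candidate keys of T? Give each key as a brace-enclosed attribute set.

No FD produces {A}, so it must be in every candidate key.
Closure of {A, B} is {A, B, C, D, E, F, G}, the whole schema; {A, B} is a candidate key.
Closure of {A, C} is {A, B, C, D, E, F, G}, the whole schema; {A, C} is a candidate key.
Closure of {A, F} is {A, B, C, D, E, F, G}, the whole schema; {A, F} is a candidate key.
These are minimal and exhaustive — every other superkey contains one of them.

{A, B}, {A, C}, {A, F}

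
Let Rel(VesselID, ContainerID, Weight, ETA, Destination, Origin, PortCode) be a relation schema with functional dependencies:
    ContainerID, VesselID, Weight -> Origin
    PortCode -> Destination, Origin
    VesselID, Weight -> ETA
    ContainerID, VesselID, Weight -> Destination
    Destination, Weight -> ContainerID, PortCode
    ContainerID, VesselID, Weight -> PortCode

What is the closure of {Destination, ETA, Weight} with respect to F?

{ContainerID, Destination, ETA, Origin, PortCode, Weight}

Start with {Destination, ETA, Weight}.
Destination, Weight -> ContainerID, PortCode applies; add {ContainerID, PortCode} → now {ContainerID, Destination, ETA, PortCode, Weight}.
PortCode -> Destination, Origin applies; add {Origin} → now {ContainerID, Destination, ETA, Origin, PortCode, Weight}.
No further FD applies.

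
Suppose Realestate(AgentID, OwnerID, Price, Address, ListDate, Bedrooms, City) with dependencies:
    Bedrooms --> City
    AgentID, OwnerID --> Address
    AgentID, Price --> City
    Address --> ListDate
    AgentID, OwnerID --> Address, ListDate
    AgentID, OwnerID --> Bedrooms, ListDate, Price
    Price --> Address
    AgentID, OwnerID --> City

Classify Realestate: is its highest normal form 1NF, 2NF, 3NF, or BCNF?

2NF

Candidate key: {AgentID, OwnerID}. Prime attributes: {AgentID, OwnerID}.
For Bedrooms --> City we have {Bedrooms}⁺ = {Bedrooms, City}; {Bedrooms} is not a superkey, so BCNF fails.
Bedrooms --> City has non-prime {City} on the right and a non-superkey on the left, so 3NF fails.
No proper subset of a key has a non-prime attribute in its closure, so there is no partial dependency; 2NF holds.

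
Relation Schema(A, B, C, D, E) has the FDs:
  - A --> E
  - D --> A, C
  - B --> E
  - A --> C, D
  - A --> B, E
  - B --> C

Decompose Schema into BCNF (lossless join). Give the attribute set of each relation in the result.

Candidate keys of the original relation: {A}, {D}.
{A, B, C, D, E}: {B} determines {B, C, E} here but is not a superkey — split on B --> C, E, giving {B, C, E} and {A, B, D}.
{B, C, E} has no BCNF violation.
{A, B, D} has no BCNF violation.

{A, B, D}; {B, C, E}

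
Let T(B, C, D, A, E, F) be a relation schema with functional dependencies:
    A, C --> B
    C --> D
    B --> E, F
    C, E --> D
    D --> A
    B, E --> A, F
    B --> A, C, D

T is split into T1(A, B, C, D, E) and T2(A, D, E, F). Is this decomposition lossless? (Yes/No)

The shared attributes are {A, D, E} and {A, D, E}⁺ = {A, D, E}.
The closure covers neither T1 nor T2 entirely; the join is not lossless.

No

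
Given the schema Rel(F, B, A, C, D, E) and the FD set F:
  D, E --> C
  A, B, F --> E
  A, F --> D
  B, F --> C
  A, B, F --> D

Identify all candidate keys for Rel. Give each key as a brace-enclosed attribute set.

No FD produces {A, B, F}, so they must be in every candidate key.
{A, B, F}⁺ = {A, B, C, D, E, F} — all of the relation — so {A, B, F} is a candidate key.
No smaller or unrelated set reaches every attribute, so there are no other keys.

{A, B, F}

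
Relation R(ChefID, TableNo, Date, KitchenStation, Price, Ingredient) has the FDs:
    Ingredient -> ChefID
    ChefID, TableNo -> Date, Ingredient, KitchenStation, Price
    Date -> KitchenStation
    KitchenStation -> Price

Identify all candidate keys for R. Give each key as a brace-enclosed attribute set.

{ChefID, TableNo}, {Ingredient, TableNo}

No FD produces {TableNo}, so it must be in every candidate key.
Closure of {ChefID, TableNo} is {ChefID, Date, Ingredient, KitchenStation, Price, TableNo}, the whole schema; {ChefID, TableNo} is a candidate key.
Closure of {Ingredient, TableNo} is {ChefID, Date, Ingredient, KitchenStation, Price, TableNo}, the whole schema; {Ingredient, TableNo} is a candidate key.
These are minimal and exhaustive — every other superkey contains one of them.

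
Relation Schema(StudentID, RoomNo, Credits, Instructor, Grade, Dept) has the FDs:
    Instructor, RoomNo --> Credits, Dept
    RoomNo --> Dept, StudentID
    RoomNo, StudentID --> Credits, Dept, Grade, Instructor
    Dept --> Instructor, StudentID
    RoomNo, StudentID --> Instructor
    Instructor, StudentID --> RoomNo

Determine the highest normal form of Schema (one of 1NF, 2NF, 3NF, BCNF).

Candidate keys: {Dept}, {Instructor, StudentID}, {RoomNo}. Prime attributes: {Dept, Instructor, RoomNo, StudentID}.
The left-hand side of every FD is a superkey, so BCNF is satisfied.

BCNF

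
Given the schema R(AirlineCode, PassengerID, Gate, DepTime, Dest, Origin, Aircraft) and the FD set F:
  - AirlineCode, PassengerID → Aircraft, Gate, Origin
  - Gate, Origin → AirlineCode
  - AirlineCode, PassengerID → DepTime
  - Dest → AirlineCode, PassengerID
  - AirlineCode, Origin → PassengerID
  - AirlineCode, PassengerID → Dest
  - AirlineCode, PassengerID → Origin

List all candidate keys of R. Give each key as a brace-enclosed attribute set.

{AirlineCode, Origin}, {AirlineCode, PassengerID}, {Dest}, {Gate, Origin}

Closure of {Dest} is {Aircraft, AirlineCode, DepTime, Dest, Gate, Origin, PassengerID}, the whole schema; {Dest} is a candidate key.
Closure of {AirlineCode, Origin} is {Aircraft, AirlineCode, DepTime, Dest, Gate, Origin, PassengerID}, the whole schema; {AirlineCode, Origin} is a candidate key.
Closure of {AirlineCode, PassengerID} is {Aircraft, AirlineCode, DepTime, Dest, Gate, Origin, PassengerID}, the whole schema; {AirlineCode, PassengerID} is a candidate key.
Closure of {Gate, Origin} is {Aircraft, AirlineCode, DepTime, Dest, Gate, Origin, PassengerID}, the whole schema; {Gate, Origin} is a candidate key.
Any other superkey properly contains one of these, so there are no further candidate keys.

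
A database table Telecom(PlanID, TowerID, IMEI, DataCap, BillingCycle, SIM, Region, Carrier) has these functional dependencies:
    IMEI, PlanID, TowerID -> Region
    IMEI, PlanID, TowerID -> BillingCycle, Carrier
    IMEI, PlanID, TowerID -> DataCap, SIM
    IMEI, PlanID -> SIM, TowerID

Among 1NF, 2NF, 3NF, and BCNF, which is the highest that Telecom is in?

Candidate key: {IMEI, PlanID}. Prime attributes: {IMEI, PlanID}.
Each dependency's left side is a superkey — BCNF holds.

BCNF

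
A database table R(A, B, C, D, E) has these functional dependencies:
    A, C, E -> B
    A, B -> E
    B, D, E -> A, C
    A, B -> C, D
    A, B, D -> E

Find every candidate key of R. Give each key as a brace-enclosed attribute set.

{A, B}⁺ = {A, B, C, D, E} — all of the relation — so {A, B} is a candidate key.
{A, C, E}⁺ = {A, B, C, D, E} — all of the relation — so {A, C, E} is a candidate key.
{B, D, E}⁺ = {A, B, C, D, E} — all of the relation — so {B, D, E} is a candidate key.
No proper subset of any of these is a key, and no other minimal superkey exists.

{A, B}, {A, C, E}, {B, D, E}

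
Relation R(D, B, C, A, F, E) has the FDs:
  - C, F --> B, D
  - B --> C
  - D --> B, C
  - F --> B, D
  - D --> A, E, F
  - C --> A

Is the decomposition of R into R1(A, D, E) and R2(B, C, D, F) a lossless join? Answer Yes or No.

Yes

R1 ∩ R2 = {D}; its closure under F is {A, B, C, D, E, F}.
This includes all of R1, so the common attributes are a superkey of R1 — the join is lossless.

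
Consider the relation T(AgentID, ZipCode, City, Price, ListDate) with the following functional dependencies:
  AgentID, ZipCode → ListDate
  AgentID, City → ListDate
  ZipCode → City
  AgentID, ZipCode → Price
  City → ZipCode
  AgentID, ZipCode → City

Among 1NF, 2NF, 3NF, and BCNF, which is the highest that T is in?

3NF

Candidate keys: {AgentID, City}, {AgentID, ZipCode}. Prime attributes: {AgentID, City, ZipCode}.
For ZipCode → City we have {ZipCode}⁺ = {City, ZipCode}; {ZipCode} is not a superkey, so BCNF fails.
Its right-hand attributes {City} are all prime, as are those of every other non-superkey FD — the relation is in 3NF.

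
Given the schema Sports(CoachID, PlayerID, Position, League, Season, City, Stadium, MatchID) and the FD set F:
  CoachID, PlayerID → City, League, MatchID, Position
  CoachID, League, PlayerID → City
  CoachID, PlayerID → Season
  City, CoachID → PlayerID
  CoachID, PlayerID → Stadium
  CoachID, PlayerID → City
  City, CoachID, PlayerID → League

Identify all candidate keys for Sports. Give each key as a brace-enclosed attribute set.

No FD produces {CoachID}, so it must be in every candidate key.
{City, CoachID}⁺ = {City, CoachID, League, MatchID, PlayerID, Position, Season, Stadium} — all of the relation — so {City, CoachID} is a candidate key.
{CoachID, PlayerID}⁺ = {City, CoachID, League, MatchID, PlayerID, Position, Season, Stadium} — all of the relation — so {CoachID, PlayerID} is a candidate key.
No proper subset of any of these is a key, and no other minimal superkey exists.

{City, CoachID}, {CoachID, PlayerID}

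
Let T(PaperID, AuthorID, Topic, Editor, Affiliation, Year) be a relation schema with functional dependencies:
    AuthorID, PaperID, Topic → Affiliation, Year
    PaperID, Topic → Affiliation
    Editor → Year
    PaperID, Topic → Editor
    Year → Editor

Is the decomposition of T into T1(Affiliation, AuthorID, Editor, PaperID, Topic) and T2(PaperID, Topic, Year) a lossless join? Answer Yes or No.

The shared attributes are {PaperID, Topic} and {PaperID, Topic}⁺ = {Affiliation, Editor, PaperID, Topic, Year}.
Since T2 ⊆ {Affiliation, Editor, PaperID, Topic, Year}, the intersection is a superkey of T2; the decomposition is lossless.

Yes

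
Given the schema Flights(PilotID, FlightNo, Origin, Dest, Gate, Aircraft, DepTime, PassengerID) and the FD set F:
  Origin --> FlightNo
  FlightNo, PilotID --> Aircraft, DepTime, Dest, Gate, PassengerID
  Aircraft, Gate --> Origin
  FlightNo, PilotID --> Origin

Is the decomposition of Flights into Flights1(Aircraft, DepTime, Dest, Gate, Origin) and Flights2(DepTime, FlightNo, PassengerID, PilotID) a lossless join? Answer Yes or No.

Common attributes: {DepTime}; their closure is {DepTime}.
The closure covers neither Flights1 nor Flights2 entirely; the join is not lossless.

No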